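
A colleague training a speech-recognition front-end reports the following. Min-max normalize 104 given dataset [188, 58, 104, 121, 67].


min=58, max=188
(104-58)/(188-58) = 46/130 = 0.3538

0.3538


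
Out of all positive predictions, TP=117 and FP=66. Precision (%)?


Precision = TP/(TP+FP)
= 117/(117+66)
= 117/183 = 63.93%

63.93%


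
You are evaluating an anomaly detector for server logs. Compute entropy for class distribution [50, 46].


Probabilities: [50/96, 46/96] ≈ [0.5208, 0.4792]
H = -((50/96)·log₂(50/96) + (46/96)·log₂(46/96))
  = 0.9987 bits

0.9987 bits


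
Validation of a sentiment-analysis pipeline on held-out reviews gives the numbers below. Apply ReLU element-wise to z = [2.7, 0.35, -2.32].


ReLU(2.7) = max(0, 2.7) = 2.7
ReLU(0.35) = max(0, 0.35) = 0.35
ReLU(-2.32) = max(0, -2.32) = 0.0
result = [2.7, 0.35, 0.0]

[2.7, 0.35, 0.0]


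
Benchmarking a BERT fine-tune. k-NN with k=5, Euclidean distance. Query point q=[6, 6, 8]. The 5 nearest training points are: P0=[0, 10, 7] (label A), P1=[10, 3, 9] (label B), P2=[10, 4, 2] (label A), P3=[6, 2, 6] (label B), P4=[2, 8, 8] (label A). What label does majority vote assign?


d(q,P0) = 7.2801  (label A)
d(q,P1) = 5.099  (label B)
d(q,P2) = 7.4833  (label A)
d(q,P3) = 4.4721  (label B)
d(q,P4) = 4.4721  (label A)
Votes: A=3, B=2
Majority → A

A


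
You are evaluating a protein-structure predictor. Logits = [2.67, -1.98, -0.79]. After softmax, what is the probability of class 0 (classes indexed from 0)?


Exponentials: e^2.67=14.44, e^-1.98=0.1381, e^-0.79=0.4538
Sum = 15.0319
Softmax = [0.9606, 0.0092, 0.0302]
p[0] = 14.44/15.0319 = 0.9606

0.9606


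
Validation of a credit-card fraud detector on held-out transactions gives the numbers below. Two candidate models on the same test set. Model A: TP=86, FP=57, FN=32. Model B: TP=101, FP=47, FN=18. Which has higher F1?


Model A: P=86/143=0.6014, R=86/118=0.7288, F1=2PR/(P+R)=2TP/(2TP+FP+FN)=172/261=0.659
Model B: P=101/148=0.6824, R=101/119=0.8487, F1=2PR/(P+R)=2TP/(2TP+FP+FN)=202/267=0.7566
0.659 < 0.7566 → Model B

Model B


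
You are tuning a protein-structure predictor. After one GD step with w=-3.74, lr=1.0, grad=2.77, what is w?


w_new = w - α·∇
= -3.74 - 1.0·2.77
= -3.74 - 2.77
= -6.51

-6.51


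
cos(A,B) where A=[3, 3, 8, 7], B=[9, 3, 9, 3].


A·B = 3·9 + 3·3 + 8·9 + 7·3 = 129
‖A‖ = √131 = 11.4455, ‖B‖ = √180 = 13.4164
cos = 129/(√131·√180) = 129/√23580 = 0.8401

0.8401


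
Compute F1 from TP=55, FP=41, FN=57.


Precision = 55/96 = 0.5729
Recall = 55/112 = 0.4911
F1 = 2·P·R/(P+R) = 2·TP/(2·TP+FP+FN) = 110/(110+41+57) = 110/208 = 0.5288

0.5288


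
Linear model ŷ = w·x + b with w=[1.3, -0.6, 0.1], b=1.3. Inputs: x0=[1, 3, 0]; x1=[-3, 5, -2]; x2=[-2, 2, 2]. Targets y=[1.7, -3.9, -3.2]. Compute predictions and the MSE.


ŷ0 = (1.3)·(1) + (-0.6)·(3) + (0.1)·(0) + 1.3 = 0.8
ŷ1 = (1.3)·(-3) + (-0.6)·(5) + (0.1)·(-2) + 1.3 = -5.8
ŷ2 = (1.3)·(-2) + (-0.6)·(2) + (0.1)·(2) + 1.3 = -2.3
errors² = [0.81, 3.61, 0.81]
MSE = 5.2300/3 = 1.7433

1.7433


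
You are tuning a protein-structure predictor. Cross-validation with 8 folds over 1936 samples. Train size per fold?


Fold size = 1936/8 = 242
Training per fold = 1936 - 242 = 1694

1694


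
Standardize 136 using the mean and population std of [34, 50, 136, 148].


μ = 92, σ = 50.4975
z = (136 - 92)/50.4975 = 0.8713

0.8713


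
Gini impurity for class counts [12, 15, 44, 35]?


Probabilities: [12/106, 15/106, 44/106, 35/106] ≈ [0.1132, 0.1415, 0.4151, 0.3302]
Σpᵢ² = (144 + 225 + 1936 + 1225)/106² = 3530/11236
Gini = 1 - Σpᵢ² = 1 - 3530/11236 = 0.6858

0.6858


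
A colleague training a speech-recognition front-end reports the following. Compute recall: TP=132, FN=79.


Recall = TP/(TP+FN)
= 132/(132+79)
= 132/211 = 62.56%

62.56%


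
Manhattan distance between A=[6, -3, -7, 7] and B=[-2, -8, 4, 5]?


d = |6+ 2| + |-3+ 8| + |-7-4| + |7-5|
  = 8 + 5 + 11 + 2
  = 26

26


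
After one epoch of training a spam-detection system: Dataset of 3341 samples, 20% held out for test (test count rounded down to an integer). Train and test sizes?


Test = ⌊3341·20/100⌋ = 668
Train = 3341 - 668 = 2673

Train: 2673, Test: 668


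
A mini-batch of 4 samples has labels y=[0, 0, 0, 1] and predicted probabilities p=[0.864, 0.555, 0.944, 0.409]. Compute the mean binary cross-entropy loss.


L[0] = -ln(1-0.864) = -ln(0.136) = 1.9951
L[1] = -ln(1-0.555) = -ln(0.445) = 0.8097
L[2] = -ln(1-0.944) = -ln(0.056) = 2.8824
L[3] = -ln(0.409) = 0.894
mean = (1.9951 + 0.8097 + 2.8824 + 0.894)/4 = 1.6453

1.6453


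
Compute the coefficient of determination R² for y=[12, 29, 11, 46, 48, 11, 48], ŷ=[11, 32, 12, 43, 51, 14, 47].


ȳ = 29.2857
SS_res = Σ(y-ŷ)² = 39
SS_tot = Σ(y-ȳ)² = 1947.43
R² = 1 - SS_res/SS_tot = 1 - 0.02 = 0.98

0.98


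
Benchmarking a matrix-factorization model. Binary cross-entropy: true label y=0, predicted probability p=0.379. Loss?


BCE = -[y·ln(p) + (1-y)·ln(1-p)]
= -0 - 1·ln(1-0.379)
= -ln(0.621) = 0.4764

0.4764


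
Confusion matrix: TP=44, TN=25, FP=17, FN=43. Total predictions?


Total = TP + TN + FP + FN
= 44 + 25 + 17 + 43
= 129
(Predicted positive: 61, predicted negative: 68)

129


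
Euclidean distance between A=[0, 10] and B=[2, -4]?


d = √((0-2)² + (10+ 4)²)
  = √(4 + 196)
  = √200 = 14.1421

14.1421


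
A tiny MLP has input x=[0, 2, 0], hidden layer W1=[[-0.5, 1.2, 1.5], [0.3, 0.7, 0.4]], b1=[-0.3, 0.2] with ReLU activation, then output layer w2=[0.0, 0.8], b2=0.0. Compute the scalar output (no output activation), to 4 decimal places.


z1[0] = (-0.5)·(0) + (1.2)·(2) + (1.5)·(0) - 0.3 = 2.1
z1[1] = (0.3)·(0) + (0.7)·(2) + (0.4)·(0) + 0.2 = 1.6
h = ReLU(z1) = [2.1, 1.6]
output = (0.0)·(2.1) + (0.8)·(1.6) + 0.0 = 1.28

1.28


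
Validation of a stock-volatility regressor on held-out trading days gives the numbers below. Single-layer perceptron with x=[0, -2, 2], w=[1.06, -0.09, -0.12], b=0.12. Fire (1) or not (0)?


z = (0)·(1.06) + (-2)·(-0.09) + (2)·(-0.12) + 0.12
  = 0.06
step(z) = 1 (z≥0)

1


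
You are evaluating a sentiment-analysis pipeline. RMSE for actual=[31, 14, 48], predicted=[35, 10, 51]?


MSE = 41/3 = 13.6667
RMSE = √(41/3) = 3.6968

3.6968


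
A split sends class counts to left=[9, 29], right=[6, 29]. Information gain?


Parent = [15, 58], H_parent = 0.7328
H_left = 0.7897 (n=38), H_right = 0.661 (n=35)
H_children = (38/73)·0.7897 + (35/73)·0.661 = 0.728
IG = 0.7328 - 0.728 = 0.0048

0.0048


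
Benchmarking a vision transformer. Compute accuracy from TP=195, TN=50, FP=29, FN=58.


Accuracy = (TP+TN)/(TP+TN+FP+FN)
= (195+50)/(332)
= 245/332 = 73.8%

73.8%


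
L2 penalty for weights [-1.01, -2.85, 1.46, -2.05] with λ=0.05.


‖w‖₂² = (-1.01)² + (-2.85)² + (1.46)² + (-2.05)²
     = 1.0201 + 8.1225 + 2.1316 + 4.2025
     = 15.4767
λ·‖w‖₂² = 0.05·15.4767 = 0.773835

0.773835


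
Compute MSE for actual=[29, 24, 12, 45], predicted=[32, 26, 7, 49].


Squared errors: (29-32)²=9, (24-26)²=4, (12-7)²=25, (45-49)²=16
Sum = 54
MSE = 54/4 = 27/2

27/2


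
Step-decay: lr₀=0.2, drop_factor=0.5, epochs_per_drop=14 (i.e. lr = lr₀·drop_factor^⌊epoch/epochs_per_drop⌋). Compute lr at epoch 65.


n_drops = ⌊65/14⌋ = 4
lr = 0.2·0.5^4 = 0.2·0.0625 = 0.0125

0.0125


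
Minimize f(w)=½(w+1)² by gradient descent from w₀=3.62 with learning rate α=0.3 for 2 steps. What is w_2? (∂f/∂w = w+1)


step 1: grad = 3.62+1 = 4.62; w = 3.62 - 0.3·(4.62) = 2.234
step 2: grad = 2.234+1 = 3.234; w = 2.234 - 0.3·(3.234) = 1.2638

1.2638


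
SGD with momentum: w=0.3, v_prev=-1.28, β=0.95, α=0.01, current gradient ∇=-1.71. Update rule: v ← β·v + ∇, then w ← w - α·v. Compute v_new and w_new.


v_new = 0.95·-1.28 - 1.71 = -1.216 - 1.71 = -2.926
w_new = 0.3 - 0.01·-2.926 = 0.3 + 0.02926 = 0.32926

v_new=-2.926, w_new=0.32926


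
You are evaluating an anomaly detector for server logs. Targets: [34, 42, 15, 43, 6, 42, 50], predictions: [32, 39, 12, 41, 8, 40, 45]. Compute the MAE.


Absolute errors: |34-32|=2, |42-39|=3, |15-12|=3, |43-41|=2, |6-8|=2, |42-40|=2, |50-45|=5
Sum = 19
MAE = 19/7 = 19/7

19/7


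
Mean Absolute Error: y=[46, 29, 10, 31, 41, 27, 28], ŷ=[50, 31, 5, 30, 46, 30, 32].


Absolute errors: |46-50|=4, |29-31|=2, |10-5|=5, |31-30|=1, |41-46|=5, |27-30|=3, |28-32|=4
Sum = 24
MAE = 24/7 = 24/7

24/7


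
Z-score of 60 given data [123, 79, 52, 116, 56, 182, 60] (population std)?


μ = 95.4286, σ = 44.1486
z = (60 - 95.4286)/44.1486 = -0.8025

-0.8025


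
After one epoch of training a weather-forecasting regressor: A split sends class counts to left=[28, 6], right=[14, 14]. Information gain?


Parent = [42, 20], H_parent = 0.9072
H_left = 0.6723 (n=34), H_right = 1 (n=28)
H_children = (34/62)·0.6723 + (28/62)·1 = 0.8203
IG = 0.9072 - 0.8203 = 0.0869

0.0869


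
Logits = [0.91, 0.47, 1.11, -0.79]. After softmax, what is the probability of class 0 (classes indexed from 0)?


Exponentials: e^0.91=2.4843, e^0.47=1.6, e^1.11=3.0344, e^-0.79=0.4538
Sum = 7.5725
Softmax = [0.3281, 0.2113, 0.4007, 0.0599]
p[0] = 2.4843/7.5725 = 0.3281

0.3281


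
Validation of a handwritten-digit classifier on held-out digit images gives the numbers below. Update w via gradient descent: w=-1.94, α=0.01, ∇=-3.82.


w_new = w - α·∇
= -1.94 - 0.01·-3.82
= -1.94 + 0.0382
= -1.9018

-1.9018


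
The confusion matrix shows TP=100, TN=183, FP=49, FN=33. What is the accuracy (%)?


Accuracy = (TP+TN)/(TP+TN+FP+FN)
= (100+183)/(365)
= 283/365 = 77.53%

77.53%


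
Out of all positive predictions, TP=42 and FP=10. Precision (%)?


Precision = TP/(TP+FP)
= 42/(42+10)
= 42/52 = 80.77%

80.77%


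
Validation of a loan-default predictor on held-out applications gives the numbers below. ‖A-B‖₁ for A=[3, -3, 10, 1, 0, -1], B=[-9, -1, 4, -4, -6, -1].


d = |3+ 9| + |-3+ 1| + |10-4| + |1+ 4| + |0+ 6| + |-1+ 1|
  = 12 + 2 + 6 + 5 + 6 + 0
  = 31

31


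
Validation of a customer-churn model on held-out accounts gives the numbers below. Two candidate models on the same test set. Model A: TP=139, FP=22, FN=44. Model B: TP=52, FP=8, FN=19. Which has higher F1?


Model A: P=139/161=0.8634, R=139/183=0.7596, F1=2PR/(P+R)=2TP/(2TP+FP+FN)=278/344=0.8081
Model B: P=52/60=0.8667, R=52/71=0.7324, F1=2PR/(P+R)=2TP/(2TP+FP+FN)=104/131=0.7939
0.8081 > 0.7939 → Model A

Model A


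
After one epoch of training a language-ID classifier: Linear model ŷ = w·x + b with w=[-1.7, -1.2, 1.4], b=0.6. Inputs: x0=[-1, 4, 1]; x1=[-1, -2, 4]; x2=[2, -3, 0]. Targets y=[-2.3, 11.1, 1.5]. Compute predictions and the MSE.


ŷ0 = (-1.7)·(-1) + (-1.2)·(4) + (1.4)·(1) + 0.6 = -1.1
ŷ1 = (-1.7)·(-1) + (-1.2)·(-2) + (1.4)·(4) + 0.6 = 10.3
ŷ2 = (-1.7)·(2) + (-1.2)·(-3) + (1.4)·(0) + 0.6 = 0.8
errors² = [1.44, 0.64, 0.49]
MSE = 2.5700/3 = 0.8567

0.8567


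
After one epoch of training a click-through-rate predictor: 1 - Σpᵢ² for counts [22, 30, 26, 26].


Probabilities: [22/104, 30/104, 26/104, 26/104] ≈ [0.2115, 0.2885, 0.25, 0.25]
Σpᵢ² = (484 + 900 + 676 + 676)/104² = 2736/10816
Gini = 1 - Σpᵢ² = 1 - 2736/10816 = 0.747

0.747


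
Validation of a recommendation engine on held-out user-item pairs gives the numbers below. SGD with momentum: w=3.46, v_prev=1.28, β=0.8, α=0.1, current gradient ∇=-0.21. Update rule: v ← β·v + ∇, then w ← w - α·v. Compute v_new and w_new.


v_new = 0.8·1.28 - 0.21 = 1.024 - 0.21 = 0.814
w_new = 3.46 - 0.1·0.814 = 3.46 - 0.0814 = 3.3786

v_new=0.814, w_new=3.3786


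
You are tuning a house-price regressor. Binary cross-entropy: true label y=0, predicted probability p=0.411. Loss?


BCE = -[y·ln(p) + (1-y)·ln(1-p)]
= -0 - 1·ln(1-0.411)
= -ln(0.589) = 0.5293

0.5293


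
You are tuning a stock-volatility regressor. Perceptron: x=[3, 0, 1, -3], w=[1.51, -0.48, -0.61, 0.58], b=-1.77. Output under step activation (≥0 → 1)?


z = (3)·(1.51) + (0)·(-0.48) + (1)·(-0.61) + (-3)·(0.58) - 1.77
  = 0.41
step(z) = 1 (z≥0)

1


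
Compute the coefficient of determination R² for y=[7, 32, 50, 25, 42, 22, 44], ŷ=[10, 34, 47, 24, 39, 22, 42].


ȳ = 31.7143
SS_res = Σ(y-ŷ)² = 36
SS_tot = Σ(y-ȳ)² = 1341.43
R² = 1 - SS_res/SS_tot = 1 - 0.0268 = 0.9732

0.9732


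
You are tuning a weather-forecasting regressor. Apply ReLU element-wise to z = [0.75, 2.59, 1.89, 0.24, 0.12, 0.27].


ReLU(0.75) = max(0, 0.75) = 0.75
ReLU(2.59) = max(0, 2.59) = 2.59
ReLU(1.89) = max(0, 1.89) = 1.89
ReLU(0.24) = max(0, 0.24) = 0.24
ReLU(0.12) = max(0, 0.12) = 0.12
ReLU(0.27) = max(0, 0.27) = 0.27
result = [0.75, 2.59, 1.89, 0.24, 0.12, 0.27]

[0.75, 2.59, 1.89, 0.24, 0.12, 0.27]


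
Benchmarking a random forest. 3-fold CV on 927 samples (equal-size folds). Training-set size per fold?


Fold size = 927/3 = 309
Training per fold = 927 - 309 = 618

618


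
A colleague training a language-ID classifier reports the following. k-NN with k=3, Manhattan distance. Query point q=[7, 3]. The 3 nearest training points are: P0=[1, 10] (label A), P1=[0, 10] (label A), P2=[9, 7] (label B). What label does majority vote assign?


d(q,P0) = 13  (label A)
d(q,P1) = 14  (label A)
d(q,P2) = 6  (label B)
Votes: A=2, B=1
Majority → A

A


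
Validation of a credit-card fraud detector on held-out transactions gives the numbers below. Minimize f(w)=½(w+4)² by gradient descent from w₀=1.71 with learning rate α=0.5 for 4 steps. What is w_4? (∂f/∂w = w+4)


step 1: grad = 1.71+4 = 5.71; w = 1.71 - 0.5·(5.71) = -1.145
step 2: grad = -1.145+4 = 2.855; w = -1.145 - 0.5·(2.855) = -2.5725
step 3: grad = -2.5725+4 = 1.4275; w = -2.5725 - 0.5·(1.4275) = -3.28625
step 4: grad = -3.28625+4 = 0.71375; w = -3.28625 - 0.5·(0.71375) = -3.643125

-3.643125


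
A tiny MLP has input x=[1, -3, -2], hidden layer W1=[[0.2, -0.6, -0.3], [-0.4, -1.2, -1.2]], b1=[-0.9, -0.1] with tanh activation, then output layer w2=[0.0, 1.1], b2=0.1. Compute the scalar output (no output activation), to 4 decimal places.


z1[0] = (0.2)·(1) + (-0.6)·(-3) + (-0.3)·(-2) - 0.9 = 1.7
z1[1] = (-0.4)·(1) + (-1.2)·(-3) + (-1.2)·(-2) - 0.1 = 5.5
h = tanh(z1) = [0.9354, 1.0]
output = (0.0)·(0.9354) + (1.1)·(1.0) + 0.1 = 1.2

1.2


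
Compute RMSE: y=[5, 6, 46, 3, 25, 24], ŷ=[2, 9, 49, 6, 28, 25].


MSE = 46/6 = 7.6667
RMSE = √(46/6) = 2.7689

2.7689


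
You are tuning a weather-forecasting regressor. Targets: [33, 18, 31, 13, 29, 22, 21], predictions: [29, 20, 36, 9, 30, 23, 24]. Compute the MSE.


Squared errors: (33-29)²=16, (18-20)²=4, (31-36)²=25, (13-9)²=16, (29-30)²=1, (22-23)²=1, (21-24)²=9
Sum = 72
MSE = 72/7 = 72/7

72/7


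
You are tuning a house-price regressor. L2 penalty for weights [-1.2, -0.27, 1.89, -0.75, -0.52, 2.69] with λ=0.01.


‖w‖₂² = (-1.2)² + (-0.27)² + (1.89)² + (-0.75)² + (-0.52)² + (2.69)²
     = 1.44 + 0.0729 + 3.5721 + 0.5625 + 0.2704 + 7.2361
     = 13.154
λ·‖w‖₂² = 0.01·13.154 = 0.13154

0.13154


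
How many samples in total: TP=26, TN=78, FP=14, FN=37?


Total = TP + TN + FP + FN
= 26 + 78 + 14 + 37
= 155
(Predicted positive: 40, predicted negative: 115)

155


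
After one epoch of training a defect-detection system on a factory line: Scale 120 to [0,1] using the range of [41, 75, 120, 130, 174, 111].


min=41, max=174
(120-41)/(174-41) = 79/133 = 0.594

0.594


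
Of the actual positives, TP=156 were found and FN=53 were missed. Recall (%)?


Recall = TP/(TP+FN)
= 156/(156+53)
= 156/209 = 74.64%

74.64%


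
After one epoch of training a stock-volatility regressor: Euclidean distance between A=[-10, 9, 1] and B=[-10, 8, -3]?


d = √((-10+ 10)² + (9-8)² + (1+ 3)²)
  = √(0 + 1 + 16)
  = √17 = 4.1231

4.1231


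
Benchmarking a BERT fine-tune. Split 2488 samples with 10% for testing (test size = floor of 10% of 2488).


Test = ⌊2488·10/100⌋ = 248
Train = 2488 - 248 = 2240

Train: 2240, Test: 248


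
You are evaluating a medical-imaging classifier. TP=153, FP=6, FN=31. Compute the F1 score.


Precision = 153/159 = 0.9623
Recall = 153/184 = 0.8315
F1 = 2·P·R/(P+R) = 2·TP/(2·TP+FP+FN) = 306/(306+6+31) = 306/343 = 0.8921

0.8921


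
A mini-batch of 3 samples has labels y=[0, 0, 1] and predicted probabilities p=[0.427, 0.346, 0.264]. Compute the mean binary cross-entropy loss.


L[0] = -ln(1-0.427) = -ln(0.573) = 0.5569
L[1] = -ln(1-0.346) = -ln(0.654) = 0.4246
L[2] = -ln(0.264) = 1.3318
mean = (0.5569 + 0.4246 + 1.3318)/3 = 0.7711

0.7711


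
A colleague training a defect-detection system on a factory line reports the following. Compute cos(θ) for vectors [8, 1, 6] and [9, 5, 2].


A·B = 8·9 + 1·5 + 6·2 = 89
‖A‖ = √101 = 10.0499, ‖B‖ = √110 = 10.4881
cos = 89/(√101·√110) = 89/√11110 = 0.8444

0.8444


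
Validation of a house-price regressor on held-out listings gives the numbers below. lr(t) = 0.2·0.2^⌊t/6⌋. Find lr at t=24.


n_drops = ⌊24/6⌋ = 4
lr = 0.2·0.2^4 = 0.2·0.0016 = 0.00032

0.00032


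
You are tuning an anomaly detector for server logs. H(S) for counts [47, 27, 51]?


Probabilities: [47/125, 27/125, 51/125] ≈ [0.376, 0.216, 0.408]
H = -((47/125)·log₂(47/125) + (27/125)·log₂(27/125) + (51/125)·log₂(51/125))
  = 1.5359 bits

1.5359 bits


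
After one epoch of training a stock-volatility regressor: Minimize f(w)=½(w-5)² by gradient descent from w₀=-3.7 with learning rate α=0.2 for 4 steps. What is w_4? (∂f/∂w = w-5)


step 1: grad = -3.7-5 = -8.7; w = -3.7 - 0.2·(-8.7) = -1.96
step 2: grad = -1.96-5 = -6.96; w = -1.96 - 0.2·(-6.96) = -0.568
step 3: grad = -0.568-5 = -5.568; w = -0.568 - 0.2·(-5.568) = 0.5456
step 4: grad = 0.5456-5 = -4.4544; w = 0.5456 - 0.2·(-4.4544) = 1.43648

1.43648


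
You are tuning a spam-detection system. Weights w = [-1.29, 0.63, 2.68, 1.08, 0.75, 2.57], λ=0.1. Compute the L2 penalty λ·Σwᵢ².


‖w‖₂² = (-1.29)² + (0.63)² + (2.68)² + (1.08)² + (0.75)² + (2.57)²
     = 1.6641 + 0.3969 + 7.1824 + 1.1664 + 0.5625 + 6.6049
     = 17.5772
λ·‖w‖₂² = 0.1·17.5772 = 1.75772

1.75772


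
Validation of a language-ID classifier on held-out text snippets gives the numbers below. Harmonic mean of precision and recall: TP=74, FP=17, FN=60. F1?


Precision = 74/91 = 0.8132
Recall = 74/134 = 0.5522
F1 = 2·P·R/(P+R) = 2·TP/(2·TP+FP+FN) = 148/(148+17+60) = 148/225 = 0.6578

0.6578


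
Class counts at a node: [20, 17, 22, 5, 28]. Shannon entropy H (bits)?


Probabilities: [20/92, 17/92, 22/92, 5/92, 28/92] ≈ [0.2174, 0.1848, 0.2391, 0.0543, 0.3043]
H = -((20/92)·log₂(20/92) + (17/92)·log₂(17/92) + (22/92)·log₂(22/92) + (5/92)·log₂(5/92) + (28/92)·log₂(28/92))
  = 2.173 bits

2.173 bits


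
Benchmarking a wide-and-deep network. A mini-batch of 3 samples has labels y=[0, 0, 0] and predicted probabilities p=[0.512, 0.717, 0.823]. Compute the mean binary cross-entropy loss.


L[0] = -ln(1-0.512) = -ln(0.488) = 0.7174
L[1] = -ln(1-0.717) = -ln(0.283) = 1.2623
L[2] = -ln(1-0.823) = -ln(0.177) = 1.7316
mean = (0.7174 + 1.2623 + 1.7316)/3 = 1.2371

1.2371


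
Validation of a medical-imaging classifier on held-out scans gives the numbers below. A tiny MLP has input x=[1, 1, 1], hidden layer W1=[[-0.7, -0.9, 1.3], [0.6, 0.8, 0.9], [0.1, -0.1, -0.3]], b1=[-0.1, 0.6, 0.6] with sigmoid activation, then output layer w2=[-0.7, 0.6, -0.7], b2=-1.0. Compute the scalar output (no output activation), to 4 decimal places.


z1[0] = (-0.7)·(1) + (-0.9)·(1) + (1.3)·(1) - 0.1 = -0.4
z1[1] = (0.6)·(1) + (0.8)·(1) + (0.9)·(1) + 0.6 = 2.9
z1[2] = (0.1)·(1) + (-0.1)·(1) + (-0.3)·(1) + 0.6 = 0.3
h = sigmoid(z1) = [0.4013, 0.9478, 0.5744]
output = (-0.7)·(0.4013) + (0.6)·(0.9478) + (-0.7)·(0.5744) - 1.0 = -1.1143

-1.1143


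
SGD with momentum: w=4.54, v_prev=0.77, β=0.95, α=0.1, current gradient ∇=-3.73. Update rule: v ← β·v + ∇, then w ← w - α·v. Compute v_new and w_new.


v_new = 0.95·0.77 - 3.73 = 0.7315 - 3.73 = -2.9985
w_new = 4.54 - 0.1·-2.9985 = 4.54 + 0.29985 = 4.83985

v_new=-2.9985, w_new=4.83985


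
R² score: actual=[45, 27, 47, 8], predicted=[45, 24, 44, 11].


ȳ = 31.75
SS_res = Σ(y-ŷ)² = 27
SS_tot = Σ(y-ȳ)² = 994.75
R² = 1 - SS_res/SS_tot = 1 - 0.0271 = 0.9729

0.9729


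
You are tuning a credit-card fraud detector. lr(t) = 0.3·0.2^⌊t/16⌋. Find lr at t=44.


n_drops = ⌊44/16⌋ = 2
lr = 0.3·0.2^2 = 0.3·0.04 = 0.012

0.012


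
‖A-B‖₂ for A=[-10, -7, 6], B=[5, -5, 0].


d = √((-10-5)² + (-7+ 5)² + (6-0)²)
  = √(225 + 4 + 36)
  = √265 = 16.2788

16.2788


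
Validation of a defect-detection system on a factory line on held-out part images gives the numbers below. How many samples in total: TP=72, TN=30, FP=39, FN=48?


Total = TP + TN + FP + FN
= 72 + 30 + 39 + 48
= 189
(Predicted positive: 111, predicted negative: 78)

189


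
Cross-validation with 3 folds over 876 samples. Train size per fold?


Fold size = 876/3 = 292
Training per fold = 876 - 292 = 584

584


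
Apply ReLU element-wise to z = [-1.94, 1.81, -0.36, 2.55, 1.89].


ReLU(-1.94) = max(0, -1.94) = 0.0
ReLU(1.81) = max(0, 1.81) = 1.81
ReLU(-0.36) = max(0, -0.36) = 0.0
ReLU(2.55) = max(0, 2.55) = 2.55
ReLU(1.89) = max(0, 1.89) = 1.89
result = [0.0, 1.81, 0.0, 2.55, 1.89]

[0.0, 1.81, 0.0, 2.55, 1.89]


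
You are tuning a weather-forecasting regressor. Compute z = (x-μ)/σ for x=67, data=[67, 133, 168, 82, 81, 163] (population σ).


μ = 115.6667, σ = 40.7908
z = (67 - 115.6667)/40.7908 = -1.1931

-1.1931


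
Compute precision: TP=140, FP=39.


Precision = TP/(TP+FP)
= 140/(140+39)
= 140/179 = 78.21%

78.21%


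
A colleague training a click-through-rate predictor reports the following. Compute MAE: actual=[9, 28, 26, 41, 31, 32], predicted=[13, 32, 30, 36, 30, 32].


Absolute errors: |9-13|=4, |28-32|=4, |26-30|=4, |41-36|=5, |31-30|=1, |32-32|=0
Sum = 18
MAE = 18/6 = 3

3


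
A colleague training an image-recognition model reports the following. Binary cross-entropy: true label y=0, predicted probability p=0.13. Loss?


BCE = -[y·ln(p) + (1-y)·ln(1-p)]
= -0 - 1·ln(1-0.13)
= -ln(0.87) = 0.1393

0.1393


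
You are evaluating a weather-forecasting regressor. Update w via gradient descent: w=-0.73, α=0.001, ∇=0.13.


w_new = w - α·∇
= -0.73 - 0.001·0.13
= -0.73 - 0.00013
= -0.73013

-0.73013


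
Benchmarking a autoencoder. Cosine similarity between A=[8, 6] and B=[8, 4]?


A·B = 8·8 + 6·4 = 88
‖A‖ = √100 = 10, ‖B‖ = √80 = 8.9443
cos = 88/(√100·√80) = 88/√8000 = 0.9839

0.9839


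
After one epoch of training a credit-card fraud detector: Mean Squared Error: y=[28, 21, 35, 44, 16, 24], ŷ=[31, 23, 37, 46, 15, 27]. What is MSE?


Squared errors: (28-31)²=9, (21-23)²=4, (35-37)²=4, (44-46)²=4, (16-15)²=1, (24-27)²=9
Sum = 31
MSE = 31/6 = 31/6

31/6


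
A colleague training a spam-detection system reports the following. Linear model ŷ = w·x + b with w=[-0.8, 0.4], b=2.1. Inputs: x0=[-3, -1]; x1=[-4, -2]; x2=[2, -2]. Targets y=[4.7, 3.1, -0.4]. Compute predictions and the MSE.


ŷ0 = (-0.8)·(-3) + (0.4)·(-1) + 2.1 = 4.1
ŷ1 = (-0.8)·(-4) + (0.4)·(-2) + 2.1 = 4.5
ŷ2 = (-0.8)·(2) + (0.4)·(-2) + 2.1 = -0.3
errors² = [0.36, 1.96, 0.01]
MSE = 2.3300/3 = 0.7767

0.7767


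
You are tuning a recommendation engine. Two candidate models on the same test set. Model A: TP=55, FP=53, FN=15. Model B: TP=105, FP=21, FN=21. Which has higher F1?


Model A: P=55/108=0.5093, R=55/70=0.7857, F1=2PR/(P+R)=2TP/(2TP+FP+FN)=110/178=0.618
Model B: P=105/126=0.8333, R=105/126=0.8333, F1=2PR/(P+R)=2TP/(2TP+FP+FN)=210/252=0.8333
0.618 < 0.8333 → Model B

Model B


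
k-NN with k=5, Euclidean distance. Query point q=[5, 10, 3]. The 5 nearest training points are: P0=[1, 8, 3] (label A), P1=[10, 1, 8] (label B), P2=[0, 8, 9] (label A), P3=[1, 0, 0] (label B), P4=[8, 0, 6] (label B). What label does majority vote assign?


d(q,P0) = 4.4721  (label A)
d(q,P1) = 11.4455  (label B)
d(q,P2) = 8.0623  (label A)
d(q,P3) = 11.1803  (label B)
d(q,P4) = 10.8628  (label B)
Votes: A=2, B=3
Majority → B

B


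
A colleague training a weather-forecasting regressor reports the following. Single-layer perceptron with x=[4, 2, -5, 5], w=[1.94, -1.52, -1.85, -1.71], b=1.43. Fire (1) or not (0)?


z = (4)·(1.94) + (2)·(-1.52) + (-5)·(-1.85) + (5)·(-1.71) + 1.43
  = 6.85
step(z) = 1 (z≥0)

1


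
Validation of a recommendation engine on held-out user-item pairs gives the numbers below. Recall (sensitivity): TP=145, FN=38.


Recall = TP/(TP+FN)
= 145/(145+38)
= 145/183 = 79.23%

79.23%


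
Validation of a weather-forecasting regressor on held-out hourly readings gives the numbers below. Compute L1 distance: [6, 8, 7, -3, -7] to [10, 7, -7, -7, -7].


d = |6-10| + |8-7| + |7+ 7| + |-3+ 7| + |-7+ 7|
  = 4 + 1 + 14 + 4 + 0
  = 23

23


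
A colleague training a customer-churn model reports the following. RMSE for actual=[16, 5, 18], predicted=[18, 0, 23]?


MSE = 54/3 = 18
RMSE = √(54/3) = 4.2426

4.2426


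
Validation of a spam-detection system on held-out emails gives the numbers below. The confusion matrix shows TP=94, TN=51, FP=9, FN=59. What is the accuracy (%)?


Accuracy = (TP+TN)/(TP+TN+FP+FN)
= (94+51)/(213)
= 145/213 = 68.08%

68.08%


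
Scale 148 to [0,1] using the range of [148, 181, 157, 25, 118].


min=25, max=181
(148-25)/(181-25) = 123/156 = 0.7885

0.7885


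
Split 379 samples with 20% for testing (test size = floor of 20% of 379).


Test = ⌊379·20/100⌋ = 75
Train = 379 - 75 = 304

Train: 304, Test: 75


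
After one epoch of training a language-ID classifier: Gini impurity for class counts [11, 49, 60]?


Probabilities: [11/120, 49/120, 60/120] ≈ [0.0917, 0.4083, 0.5]
Σpᵢ² = (121 + 2401 + 3600)/120² = 6122/14400
Gini = 1 - Σpᵢ² = 1 - 6122/14400 = 0.5749

0.5749


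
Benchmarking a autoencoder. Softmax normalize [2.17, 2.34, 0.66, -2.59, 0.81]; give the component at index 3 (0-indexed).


Exponentials: e^2.17=8.7583, e^2.34=10.3812, e^0.66=1.9348, e^-2.59=0.075, e^0.81=2.2479
Sum = 23.3972
Softmax = [0.3743, 0.4437, 0.0827, 0.0032, 0.0961]
p[3] = 0.075/23.3972 = 0.0032

0.0032


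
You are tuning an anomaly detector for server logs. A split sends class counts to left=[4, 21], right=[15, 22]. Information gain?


Parent = [19, 43], H_parent = 0.889
H_left = 0.6343 (n=25), H_right = 0.974 (n=37)
H_children = (25/62)·0.6343 + (37/62)·0.974 = 0.837
IG = 0.889 - 0.837 = 0.052

0.052


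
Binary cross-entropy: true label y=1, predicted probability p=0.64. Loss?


BCE = -[y·ln(p) + (1-y)·ln(1-p)]
= -1·ln(0.64) - 0
= -ln(0.64) = 0.4463

0.4463


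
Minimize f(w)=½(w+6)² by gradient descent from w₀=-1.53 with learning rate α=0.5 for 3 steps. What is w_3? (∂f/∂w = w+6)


step 1: grad = -1.53+6 = 4.47; w = -1.53 - 0.5·(4.47) = -3.765
step 2: grad = -3.765+6 = 2.235; w = -3.765 - 0.5·(2.235) = -4.8825
step 3: grad = -4.8825+6 = 1.1175; w = -4.8825 - 0.5·(1.1175) = -5.44125

-5.44125


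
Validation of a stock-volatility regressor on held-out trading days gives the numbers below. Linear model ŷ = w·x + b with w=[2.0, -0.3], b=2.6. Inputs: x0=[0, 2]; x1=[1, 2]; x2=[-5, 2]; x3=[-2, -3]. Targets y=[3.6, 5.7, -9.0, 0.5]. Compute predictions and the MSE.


ŷ0 = (2.0)·(0) + (-0.3)·(2) + 2.6 = 2.0
ŷ1 = (2.0)·(1) + (-0.3)·(2) + 2.6 = 4.0
ŷ2 = (2.0)·(-5) + (-0.3)·(2) + 2.6 = -8.0
ŷ3 = (2.0)·(-2) + (-0.3)·(-3) + 2.6 = -0.5
errors² = [2.56, 2.89, 1.0, 1.0]
MSE = 7.4500/4 = 1.8625

1.8625


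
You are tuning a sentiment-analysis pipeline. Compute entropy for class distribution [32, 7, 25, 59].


Probabilities: [32/123, 7/123, 25/123, 59/123] ≈ [0.2602, 0.0569, 0.2033, 0.4797]
H = -((32/123)·log₂(32/123) + (7/123)·log₂(7/123) + (25/123)·log₂(25/123) + (59/123)·log₂(59/123))
  = 1.7163 bits

1.7163 bits


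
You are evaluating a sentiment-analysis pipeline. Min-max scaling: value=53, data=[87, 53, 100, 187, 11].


min=11, max=187
(53-11)/(187-11) = 42/176 = 0.2386

0.2386


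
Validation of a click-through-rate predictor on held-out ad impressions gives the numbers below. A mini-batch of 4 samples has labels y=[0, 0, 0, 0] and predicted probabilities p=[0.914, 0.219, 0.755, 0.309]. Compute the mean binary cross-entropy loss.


L[0] = -ln(1-0.914) = -ln(0.086) = 2.4534
L[1] = -ln(1-0.219) = -ln(0.781) = 0.2472
L[2] = -ln(1-0.755) = -ln(0.245) = 1.4065
L[3] = -ln(1-0.309) = -ln(0.691) = 0.3696
mean = (2.4534 + 0.2472 + 1.4065 + 0.3696)/4 = 1.1192

1.1192


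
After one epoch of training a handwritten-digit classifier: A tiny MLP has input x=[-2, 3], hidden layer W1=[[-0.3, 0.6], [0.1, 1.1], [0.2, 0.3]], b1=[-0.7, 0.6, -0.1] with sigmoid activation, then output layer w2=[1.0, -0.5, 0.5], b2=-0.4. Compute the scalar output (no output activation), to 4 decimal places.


z1[0] = (-0.3)·(-2) + (0.6)·(3) - 0.7 = 1.7
z1[1] = (0.1)·(-2) + (1.1)·(3) + 0.6 = 3.7
z1[2] = (0.2)·(-2) + (0.3)·(3) - 0.1 = 0.4
h = sigmoid(z1) = [0.8455, 0.9759, 0.5987]
output = (1.0)·(0.8455) + (-0.5)·(0.9759) + (0.5)·(0.5987) - 0.4 = 0.2569

0.2569


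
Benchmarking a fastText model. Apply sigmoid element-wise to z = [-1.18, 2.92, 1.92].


σ(-1.18) = 1/(1+e^1.18) = 0.2351
σ(2.92) = 1/(1+e^-2.92) = 0.9488
σ(1.92) = 1/(1+e^-1.92) = 0.8721
result = [0.2351, 0.9488, 0.8721]

[0.2351, 0.9488, 0.8721]


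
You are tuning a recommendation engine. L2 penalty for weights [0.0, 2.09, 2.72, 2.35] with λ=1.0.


‖w‖₂² = (0.0)² + (2.09)² + (2.72)² + (2.35)²
     = 0 + 4.3681 + 7.3984 + 5.5225
     = 17.289
λ·‖w‖₂² = 1.0·17.289 = 17.289

17.289


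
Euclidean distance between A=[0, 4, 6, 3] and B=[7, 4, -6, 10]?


d = √((0-7)² + (4-4)² + (6+ 6)² + (3-10)²)
  = √(49 + 0 + 144 + 49)
  = √242 = 15.5563

15.5563


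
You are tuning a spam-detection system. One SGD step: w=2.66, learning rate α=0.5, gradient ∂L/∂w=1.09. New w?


w_new = w - α·∇
= 2.66 - 0.5·1.09
= 2.66 - 0.545
= 2.115

2.115


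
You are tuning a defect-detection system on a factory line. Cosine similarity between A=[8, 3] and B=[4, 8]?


A·B = 8·4 + 3·8 = 56
‖A‖ = √73 = 8.544, ‖B‖ = √80 = 8.9443
cos = 56/(√73·√80) = 56/√5840 = 0.7328

0.7328


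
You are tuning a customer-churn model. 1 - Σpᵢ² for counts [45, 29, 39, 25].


Probabilities: [45/138, 29/138, 39/138, 25/138] ≈ [0.3261, 0.2101, 0.2826, 0.1812]
Σpᵢ² = (2025 + 841 + 1521 + 625)/138² = 5012/19044
Gini = 1 - Σpᵢ² = 1 - 5012/19044 = 0.7368

0.7368


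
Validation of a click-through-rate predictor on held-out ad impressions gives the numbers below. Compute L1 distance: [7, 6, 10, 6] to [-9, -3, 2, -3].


d = |7+ 9| + |6+ 3| + |10-2| + |6+ 3|
  = 16 + 9 + 8 + 9
  = 42

42


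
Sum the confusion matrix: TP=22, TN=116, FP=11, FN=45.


Total = TP + TN + FP + FN
= 22 + 116 + 11 + 45
= 194
(Predicted positive: 33, predicted negative: 161)

194


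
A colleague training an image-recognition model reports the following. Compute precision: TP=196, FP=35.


Precision = TP/(TP+FP)
= 196/(196+35)
= 196/231 = 84.85%

84.85%


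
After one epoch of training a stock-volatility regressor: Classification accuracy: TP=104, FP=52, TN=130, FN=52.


Accuracy = (TP+TN)/(TP+TN+FP+FN)
= (104+130)/(338)
= 234/338 = 69.23%

69.23%


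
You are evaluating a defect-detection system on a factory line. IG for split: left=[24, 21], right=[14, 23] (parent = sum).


Parent = [38, 44], H_parent = 0.9961
H_left = 0.9968 (n=45), H_right = 0.9569 (n=37)
H_children = (45/82)·0.9968 + (37/82)·0.9569 = 0.9788
IG = 0.9961 - 0.9788 = 0.0173

0.0173


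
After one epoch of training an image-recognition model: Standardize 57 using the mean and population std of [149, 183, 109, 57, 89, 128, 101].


μ = 116.5714, σ = 38.1795
z = (57 - 116.5714)/38.1795 = -1.5603

-1.5603


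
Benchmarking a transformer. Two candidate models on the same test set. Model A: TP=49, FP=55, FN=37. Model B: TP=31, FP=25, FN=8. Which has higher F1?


Model A: P=49/104=0.4712, R=49/86=0.5698, F1=2PR/(P+R)=2TP/(2TP+FP+FN)=98/190=0.5158
Model B: P=31/56=0.5536, R=31/39=0.7949, F1=2PR/(P+R)=2TP/(2TP+FP+FN)=62/95=0.6526
0.5158 < 0.6526 → Model B

Model B


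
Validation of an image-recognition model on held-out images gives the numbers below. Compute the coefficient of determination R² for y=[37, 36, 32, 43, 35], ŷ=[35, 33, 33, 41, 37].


ȳ = 36.6
SS_res = Σ(y-ŷ)² = 22
SS_tot = Σ(y-ȳ)² = 65.2
R² = 1 - SS_res/SS_tot = 1 - 0.3374 = 0.6626

0.6626


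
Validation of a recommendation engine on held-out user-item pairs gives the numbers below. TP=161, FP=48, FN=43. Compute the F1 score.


Precision = 161/209 = 0.7703
Recall = 161/204 = 0.7892
F1 = 2·P·R/(P+R) = 2·TP/(2·TP+FP+FN) = 322/(322+48+43) = 322/413 = 0.7797

0.7797


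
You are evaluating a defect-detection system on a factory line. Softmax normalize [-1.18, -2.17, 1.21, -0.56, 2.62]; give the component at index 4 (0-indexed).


Exponentials: e^-1.18=0.3073, e^-2.17=0.1142, e^1.21=3.3535, e^-0.56=0.5712, e^2.62=13.7357
Sum = 18.0819
Softmax = [0.017, 0.0063, 0.1855, 0.0316, 0.7596]
p[4] = 13.7357/18.0819 = 0.7596

0.7596


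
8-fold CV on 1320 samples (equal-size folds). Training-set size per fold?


Fold size = 1320/8 = 165
Training per fold = 1320 - 165 = 1155

1155


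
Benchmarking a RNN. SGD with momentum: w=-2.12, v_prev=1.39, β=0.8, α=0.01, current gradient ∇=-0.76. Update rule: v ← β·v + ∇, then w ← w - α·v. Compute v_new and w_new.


v_new = 0.8·1.39 - 0.76 = 1.112 - 0.76 = 0.352
w_new = -2.12 - 0.01·0.352 = -2.12 - 0.00352 = -2.12352

v_new=0.352, w_new=-2.12352


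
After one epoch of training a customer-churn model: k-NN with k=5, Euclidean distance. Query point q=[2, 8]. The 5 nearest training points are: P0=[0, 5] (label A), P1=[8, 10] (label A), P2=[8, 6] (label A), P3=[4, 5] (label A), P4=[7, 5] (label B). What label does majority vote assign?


d(q,P0) = 3.6056  (label A)
d(q,P1) = 6.3246  (label A)
d(q,P2) = 6.3246  (label A)
d(q,P3) = 3.6056  (label A)
d(q,P4) = 5.831  (label B)
Votes: A=4, B=1
Majority → A

A


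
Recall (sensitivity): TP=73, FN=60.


Recall = TP/(TP+FN)
= 73/(73+60)
= 73/133 = 54.89%

54.89%


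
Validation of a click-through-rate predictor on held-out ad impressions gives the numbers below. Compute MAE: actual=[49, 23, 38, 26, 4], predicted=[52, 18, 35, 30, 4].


Absolute errors: |49-52|=3, |23-18|=5, |38-35|=3, |26-30|=4, |4-4|=0
Sum = 15
MAE = 15/5 = 3

3


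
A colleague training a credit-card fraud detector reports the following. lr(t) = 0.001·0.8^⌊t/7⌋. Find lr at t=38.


n_drops = ⌊38/7⌋ = 5
lr = 0.001·0.8^5 = 0.001·0.32768 = 0.00032768

0.00032768


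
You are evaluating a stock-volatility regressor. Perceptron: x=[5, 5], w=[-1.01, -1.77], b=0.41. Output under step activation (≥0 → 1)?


z = (5)·(-1.01) + (5)·(-1.77) + 0.41
  = -13.49
step(z) = 0 (z<0)

0


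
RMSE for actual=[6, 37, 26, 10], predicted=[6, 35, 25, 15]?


MSE = 30/4 = 7.5
RMSE = √(30/4) = 2.7386

2.7386


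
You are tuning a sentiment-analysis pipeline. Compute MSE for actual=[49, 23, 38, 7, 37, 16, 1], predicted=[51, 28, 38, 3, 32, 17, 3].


Squared errors: (49-51)²=4, (23-28)²=25, (38-38)²=0, (7-3)²=16, (37-32)²=25, (16-17)²=1, (1-3)²=4
Sum = 75
MSE = 75/7 = 75/7

75/7


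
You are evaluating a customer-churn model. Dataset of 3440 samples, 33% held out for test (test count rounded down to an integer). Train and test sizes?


Test = ⌊3440·33/100⌋ = 1135
Train = 3440 - 1135 = 2305

Train: 2305, Test: 1135


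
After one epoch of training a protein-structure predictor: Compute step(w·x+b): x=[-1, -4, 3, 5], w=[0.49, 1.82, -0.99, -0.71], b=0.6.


z = (-1)·(0.49) + (-4)·(1.82) + (3)·(-0.99) + (5)·(-0.71) + 0.6
  = -13.69
step(z) = 0 (z<0)

0


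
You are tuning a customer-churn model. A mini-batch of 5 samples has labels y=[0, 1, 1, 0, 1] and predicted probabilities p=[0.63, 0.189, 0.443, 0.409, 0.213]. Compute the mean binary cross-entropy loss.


L[0] = -ln(1-0.63) = -ln(0.37) = 0.9943
L[1] = -ln(0.189) = 1.666
L[2] = -ln(0.443) = 0.8142
L[3] = -ln(1-0.409) = -ln(0.591) = 0.5259
L[4] = -ln(0.213) = 1.5465
mean = (0.9943 + 1.666 + 0.8142 + 0.5259 + 1.5465)/5 = 1.1094

1.1094


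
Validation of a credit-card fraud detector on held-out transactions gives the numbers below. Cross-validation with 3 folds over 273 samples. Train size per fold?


Fold size = 273/3 = 91
Training per fold = 273 - 91 = 182

182


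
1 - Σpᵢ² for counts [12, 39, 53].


Probabilities: [12/104, 39/104, 53/104] ≈ [0.1154, 0.375, 0.5096]
Σpᵢ² = (144 + 1521 + 2809)/104² = 4474/10816
Gini = 1 - Σpᵢ² = 1 - 4474/10816 = 0.5864

0.5864


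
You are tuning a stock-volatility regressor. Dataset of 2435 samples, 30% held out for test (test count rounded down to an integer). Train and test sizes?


Test = ⌊2435·30/100⌋ = 730
Train = 2435 - 730 = 1705

Train: 1705, Test: 730


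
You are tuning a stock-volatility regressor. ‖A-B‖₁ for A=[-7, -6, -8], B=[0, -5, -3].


d = |-7-0| + |-6+ 5| + |-8+ 3|
  = 7 + 1 + 5
  = 13

13


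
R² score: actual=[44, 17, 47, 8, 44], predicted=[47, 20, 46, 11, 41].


ȳ = 32
SS_res = Σ(y-ŷ)² = 37
SS_tot = Σ(y-ȳ)² = 1314
R² = 1 - SS_res/SS_tot = 1 - 0.0282 = 0.9718

0.9718


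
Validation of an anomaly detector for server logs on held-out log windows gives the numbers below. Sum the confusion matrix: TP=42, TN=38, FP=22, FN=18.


Total = TP + TN + FP + FN
= 42 + 38 + 22 + 18
= 120
(Predicted positive: 64, predicted negative: 56)

120


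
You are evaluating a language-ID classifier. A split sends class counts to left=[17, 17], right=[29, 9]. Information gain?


Parent = [46, 26], H_parent = 0.9436
H_left = 1 (n=34), H_right = 0.7897 (n=38)
H_children = (34/72)·1 + (38/72)·0.7897 = 0.889
IG = 0.9436 - 0.889 = 0.0546

0.0546


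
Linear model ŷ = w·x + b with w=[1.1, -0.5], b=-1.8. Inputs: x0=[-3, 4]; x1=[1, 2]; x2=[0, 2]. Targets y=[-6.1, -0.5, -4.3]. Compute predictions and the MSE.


ŷ0 = (1.1)·(-3) + (-0.5)·(4) - 1.8 = -7.1
ŷ1 = (1.1)·(1) + (-0.5)·(2) - 1.8 = -1.7
ŷ2 = (1.1)·(0) + (-0.5)·(2) - 1.8 = -2.8
errors² = [1.0, 1.44, 2.25]
MSE = 4.6900/3 = 1.5633

1.5633


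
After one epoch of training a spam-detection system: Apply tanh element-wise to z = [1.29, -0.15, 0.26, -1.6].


tanh(1.29) = 0.8591
tanh(-0.15) = -0.1489
tanh(0.26) = 0.2543
tanh(-1.6) = -0.9217
result = [0.8591, -0.1489, 0.2543, -0.9217]

[0.8591, -0.1489, 0.2543, -0.9217]


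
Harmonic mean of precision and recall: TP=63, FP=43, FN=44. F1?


Precision = 63/106 = 0.5943
Recall = 63/107 = 0.5888
F1 = 2·P·R/(P+R) = 2·TP/(2·TP+FP+FN) = 126/(126+43+44) = 126/213 = 0.5915

0.5915


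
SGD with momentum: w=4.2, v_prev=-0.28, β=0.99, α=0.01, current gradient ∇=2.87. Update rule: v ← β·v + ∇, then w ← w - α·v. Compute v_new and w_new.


v_new = 0.99·-0.28 + 2.87 = -0.2772 + 2.87 = 2.5928
w_new = 4.2 - 0.01·2.5928 = 4.2 - 0.025928 = 4.174072

v_new=2.5928, w_new=4.174072


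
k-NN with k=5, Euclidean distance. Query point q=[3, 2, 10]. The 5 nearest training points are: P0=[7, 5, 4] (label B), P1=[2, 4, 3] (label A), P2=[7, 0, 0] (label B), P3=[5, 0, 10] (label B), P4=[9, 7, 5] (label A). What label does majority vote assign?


d(q,P0) = 7.8102  (label B)
d(q,P1) = 7.3485  (label A)
d(q,P2) = 10.9545  (label B)
d(q,P3) = 2.8284  (label B)
d(q,P4) = 9.2736  (label A)
Votes: A=2, B=3
Majority → B

B
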